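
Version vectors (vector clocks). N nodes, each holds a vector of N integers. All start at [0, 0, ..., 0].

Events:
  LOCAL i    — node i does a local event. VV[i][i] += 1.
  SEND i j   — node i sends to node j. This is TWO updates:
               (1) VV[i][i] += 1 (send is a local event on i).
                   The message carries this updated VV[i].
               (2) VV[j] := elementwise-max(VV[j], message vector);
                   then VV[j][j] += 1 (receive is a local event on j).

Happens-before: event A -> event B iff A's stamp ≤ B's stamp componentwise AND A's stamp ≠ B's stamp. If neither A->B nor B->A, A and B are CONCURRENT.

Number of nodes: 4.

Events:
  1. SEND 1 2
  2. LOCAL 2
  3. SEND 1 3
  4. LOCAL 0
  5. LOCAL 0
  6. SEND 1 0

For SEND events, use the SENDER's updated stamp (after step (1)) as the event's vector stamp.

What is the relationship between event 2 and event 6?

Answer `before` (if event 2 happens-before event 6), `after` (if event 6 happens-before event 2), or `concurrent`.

Initial: VV[0]=[0, 0, 0, 0]
Initial: VV[1]=[0, 0, 0, 0]
Initial: VV[2]=[0, 0, 0, 0]
Initial: VV[3]=[0, 0, 0, 0]
Event 1: SEND 1->2: VV[1][1]++ -> VV[1]=[0, 1, 0, 0], msg_vec=[0, 1, 0, 0]; VV[2]=max(VV[2],msg_vec) then VV[2][2]++ -> VV[2]=[0, 1, 1, 0]
Event 2: LOCAL 2: VV[2][2]++ -> VV[2]=[0, 1, 2, 0]
Event 3: SEND 1->3: VV[1][1]++ -> VV[1]=[0, 2, 0, 0], msg_vec=[0, 2, 0, 0]; VV[3]=max(VV[3],msg_vec) then VV[3][3]++ -> VV[3]=[0, 2, 0, 1]
Event 4: LOCAL 0: VV[0][0]++ -> VV[0]=[1, 0, 0, 0]
Event 5: LOCAL 0: VV[0][0]++ -> VV[0]=[2, 0, 0, 0]
Event 6: SEND 1->0: VV[1][1]++ -> VV[1]=[0, 3, 0, 0], msg_vec=[0, 3, 0, 0]; VV[0]=max(VV[0],msg_vec) then VV[0][0]++ -> VV[0]=[3, 3, 0, 0]
Event 2 stamp: [0, 1, 2, 0]
Event 6 stamp: [0, 3, 0, 0]
[0, 1, 2, 0] <= [0, 3, 0, 0]? False
[0, 3, 0, 0] <= [0, 1, 2, 0]? False
Relation: concurrent

Answer: concurrent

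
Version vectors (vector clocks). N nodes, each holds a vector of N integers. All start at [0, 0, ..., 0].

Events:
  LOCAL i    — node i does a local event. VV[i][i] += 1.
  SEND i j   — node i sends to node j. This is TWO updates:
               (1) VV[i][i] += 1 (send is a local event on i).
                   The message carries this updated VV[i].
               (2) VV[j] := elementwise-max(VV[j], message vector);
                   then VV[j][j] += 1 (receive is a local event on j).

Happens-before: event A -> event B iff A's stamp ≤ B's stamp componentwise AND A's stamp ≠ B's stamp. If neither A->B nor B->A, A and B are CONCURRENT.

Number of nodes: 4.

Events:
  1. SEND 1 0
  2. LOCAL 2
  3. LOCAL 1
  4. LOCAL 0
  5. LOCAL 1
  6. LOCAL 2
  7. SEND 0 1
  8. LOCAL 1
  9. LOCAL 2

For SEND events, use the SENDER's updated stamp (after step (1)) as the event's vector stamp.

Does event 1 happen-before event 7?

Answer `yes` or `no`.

Initial: VV[0]=[0, 0, 0, 0]
Initial: VV[1]=[0, 0, 0, 0]
Initial: VV[2]=[0, 0, 0, 0]
Initial: VV[3]=[0, 0, 0, 0]
Event 1: SEND 1->0: VV[1][1]++ -> VV[1]=[0, 1, 0, 0], msg_vec=[0, 1, 0, 0]; VV[0]=max(VV[0],msg_vec) then VV[0][0]++ -> VV[0]=[1, 1, 0, 0]
Event 2: LOCAL 2: VV[2][2]++ -> VV[2]=[0, 0, 1, 0]
Event 3: LOCAL 1: VV[1][1]++ -> VV[1]=[0, 2, 0, 0]
Event 4: LOCAL 0: VV[0][0]++ -> VV[0]=[2, 1, 0, 0]
Event 5: LOCAL 1: VV[1][1]++ -> VV[1]=[0, 3, 0, 0]
Event 6: LOCAL 2: VV[2][2]++ -> VV[2]=[0, 0, 2, 0]
Event 7: SEND 0->1: VV[0][0]++ -> VV[0]=[3, 1, 0, 0], msg_vec=[3, 1, 0, 0]; VV[1]=max(VV[1],msg_vec) then VV[1][1]++ -> VV[1]=[3, 4, 0, 0]
Event 8: LOCAL 1: VV[1][1]++ -> VV[1]=[3, 5, 0, 0]
Event 9: LOCAL 2: VV[2][2]++ -> VV[2]=[0, 0, 3, 0]
Event 1 stamp: [0, 1, 0, 0]
Event 7 stamp: [3, 1, 0, 0]
[0, 1, 0, 0] <= [3, 1, 0, 0]? True. Equal? False. Happens-before: True

Answer: yes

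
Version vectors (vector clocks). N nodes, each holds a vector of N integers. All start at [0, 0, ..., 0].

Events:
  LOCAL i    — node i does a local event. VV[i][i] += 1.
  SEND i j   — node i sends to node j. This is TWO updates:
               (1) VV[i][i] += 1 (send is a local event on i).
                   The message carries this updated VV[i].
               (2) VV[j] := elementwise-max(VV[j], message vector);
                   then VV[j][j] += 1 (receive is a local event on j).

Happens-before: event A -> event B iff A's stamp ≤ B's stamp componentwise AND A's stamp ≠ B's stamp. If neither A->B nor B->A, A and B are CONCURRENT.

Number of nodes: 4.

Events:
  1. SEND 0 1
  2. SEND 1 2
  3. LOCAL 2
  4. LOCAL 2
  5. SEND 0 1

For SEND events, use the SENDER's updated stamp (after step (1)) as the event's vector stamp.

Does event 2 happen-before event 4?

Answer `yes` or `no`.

Initial: VV[0]=[0, 0, 0, 0]
Initial: VV[1]=[0, 0, 0, 0]
Initial: VV[2]=[0, 0, 0, 0]
Initial: VV[3]=[0, 0, 0, 0]
Event 1: SEND 0->1: VV[0][0]++ -> VV[0]=[1, 0, 0, 0], msg_vec=[1, 0, 0, 0]; VV[1]=max(VV[1],msg_vec) then VV[1][1]++ -> VV[1]=[1, 1, 0, 0]
Event 2: SEND 1->2: VV[1][1]++ -> VV[1]=[1, 2, 0, 0], msg_vec=[1, 2, 0, 0]; VV[2]=max(VV[2],msg_vec) then VV[2][2]++ -> VV[2]=[1, 2, 1, 0]
Event 3: LOCAL 2: VV[2][2]++ -> VV[2]=[1, 2, 2, 0]
Event 4: LOCAL 2: VV[2][2]++ -> VV[2]=[1, 2, 3, 0]
Event 5: SEND 0->1: VV[0][0]++ -> VV[0]=[2, 0, 0, 0], msg_vec=[2, 0, 0, 0]; VV[1]=max(VV[1],msg_vec) then VV[1][1]++ -> VV[1]=[2, 3, 0, 0]
Event 2 stamp: [1, 2, 0, 0]
Event 4 stamp: [1, 2, 3, 0]
[1, 2, 0, 0] <= [1, 2, 3, 0]? True. Equal? False. Happens-before: True

Answer: yes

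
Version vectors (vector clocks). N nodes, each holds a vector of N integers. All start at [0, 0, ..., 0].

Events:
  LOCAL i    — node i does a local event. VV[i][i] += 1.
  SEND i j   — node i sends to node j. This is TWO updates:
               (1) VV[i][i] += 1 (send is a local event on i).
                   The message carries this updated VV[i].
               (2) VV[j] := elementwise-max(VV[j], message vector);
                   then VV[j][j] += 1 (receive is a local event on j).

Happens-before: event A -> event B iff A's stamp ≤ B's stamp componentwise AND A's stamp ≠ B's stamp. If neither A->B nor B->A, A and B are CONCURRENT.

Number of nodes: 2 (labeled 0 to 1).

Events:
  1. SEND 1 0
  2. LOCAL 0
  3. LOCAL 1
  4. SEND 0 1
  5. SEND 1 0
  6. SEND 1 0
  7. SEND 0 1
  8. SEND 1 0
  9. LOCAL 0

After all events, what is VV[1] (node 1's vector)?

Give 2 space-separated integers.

Initial: VV[0]=[0, 0]
Initial: VV[1]=[0, 0]
Event 1: SEND 1->0: VV[1][1]++ -> VV[1]=[0, 1], msg_vec=[0, 1]; VV[0]=max(VV[0],msg_vec) then VV[0][0]++ -> VV[0]=[1, 1]
Event 2: LOCAL 0: VV[0][0]++ -> VV[0]=[2, 1]
Event 3: LOCAL 1: VV[1][1]++ -> VV[1]=[0, 2]
Event 4: SEND 0->1: VV[0][0]++ -> VV[0]=[3, 1], msg_vec=[3, 1]; VV[1]=max(VV[1],msg_vec) then VV[1][1]++ -> VV[1]=[3, 3]
Event 5: SEND 1->0: VV[1][1]++ -> VV[1]=[3, 4], msg_vec=[3, 4]; VV[0]=max(VV[0],msg_vec) then VV[0][0]++ -> VV[0]=[4, 4]
Event 6: SEND 1->0: VV[1][1]++ -> VV[1]=[3, 5], msg_vec=[3, 5]; VV[0]=max(VV[0],msg_vec) then VV[0][0]++ -> VV[0]=[5, 5]
Event 7: SEND 0->1: VV[0][0]++ -> VV[0]=[6, 5], msg_vec=[6, 5]; VV[1]=max(VV[1],msg_vec) then VV[1][1]++ -> VV[1]=[6, 6]
Event 8: SEND 1->0: VV[1][1]++ -> VV[1]=[6, 7], msg_vec=[6, 7]; VV[0]=max(VV[0],msg_vec) then VV[0][0]++ -> VV[0]=[7, 7]
Event 9: LOCAL 0: VV[0][0]++ -> VV[0]=[8, 7]
Final vectors: VV[0]=[8, 7]; VV[1]=[6, 7]

Answer: 6 7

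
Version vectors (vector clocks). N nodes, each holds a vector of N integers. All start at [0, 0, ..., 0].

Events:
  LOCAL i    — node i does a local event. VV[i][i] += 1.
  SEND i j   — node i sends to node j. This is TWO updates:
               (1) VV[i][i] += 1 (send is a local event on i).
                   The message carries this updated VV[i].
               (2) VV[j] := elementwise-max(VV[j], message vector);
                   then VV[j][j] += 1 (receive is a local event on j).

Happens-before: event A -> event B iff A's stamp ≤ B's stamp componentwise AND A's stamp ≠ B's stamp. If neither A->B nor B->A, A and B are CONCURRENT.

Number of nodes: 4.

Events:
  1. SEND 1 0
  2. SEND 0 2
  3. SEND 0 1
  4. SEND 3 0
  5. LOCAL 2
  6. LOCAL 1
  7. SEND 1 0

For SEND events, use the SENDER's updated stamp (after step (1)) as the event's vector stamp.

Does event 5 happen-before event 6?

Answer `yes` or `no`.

Initial: VV[0]=[0, 0, 0, 0]
Initial: VV[1]=[0, 0, 0, 0]
Initial: VV[2]=[0, 0, 0, 0]
Initial: VV[3]=[0, 0, 0, 0]
Event 1: SEND 1->0: VV[1][1]++ -> VV[1]=[0, 1, 0, 0], msg_vec=[0, 1, 0, 0]; VV[0]=max(VV[0],msg_vec) then VV[0][0]++ -> VV[0]=[1, 1, 0, 0]
Event 2: SEND 0->2: VV[0][0]++ -> VV[0]=[2, 1, 0, 0], msg_vec=[2, 1, 0, 0]; VV[2]=max(VV[2],msg_vec) then VV[2][2]++ -> VV[2]=[2, 1, 1, 0]
Event 3: SEND 0->1: VV[0][0]++ -> VV[0]=[3, 1, 0, 0], msg_vec=[3, 1, 0, 0]; VV[1]=max(VV[1],msg_vec) then VV[1][1]++ -> VV[1]=[3, 2, 0, 0]
Event 4: SEND 3->0: VV[3][3]++ -> VV[3]=[0, 0, 0, 1], msg_vec=[0, 0, 0, 1]; VV[0]=max(VV[0],msg_vec) then VV[0][0]++ -> VV[0]=[4, 1, 0, 1]
Event 5: LOCAL 2: VV[2][2]++ -> VV[2]=[2, 1, 2, 0]
Event 6: LOCAL 1: VV[1][1]++ -> VV[1]=[3, 3, 0, 0]
Event 7: SEND 1->0: VV[1][1]++ -> VV[1]=[3, 4, 0, 0], msg_vec=[3, 4, 0, 0]; VV[0]=max(VV[0],msg_vec) then VV[0][0]++ -> VV[0]=[5, 4, 0, 1]
Event 5 stamp: [2, 1, 2, 0]
Event 6 stamp: [3, 3, 0, 0]
[2, 1, 2, 0] <= [3, 3, 0, 0]? False. Equal? False. Happens-before: False

Answer: no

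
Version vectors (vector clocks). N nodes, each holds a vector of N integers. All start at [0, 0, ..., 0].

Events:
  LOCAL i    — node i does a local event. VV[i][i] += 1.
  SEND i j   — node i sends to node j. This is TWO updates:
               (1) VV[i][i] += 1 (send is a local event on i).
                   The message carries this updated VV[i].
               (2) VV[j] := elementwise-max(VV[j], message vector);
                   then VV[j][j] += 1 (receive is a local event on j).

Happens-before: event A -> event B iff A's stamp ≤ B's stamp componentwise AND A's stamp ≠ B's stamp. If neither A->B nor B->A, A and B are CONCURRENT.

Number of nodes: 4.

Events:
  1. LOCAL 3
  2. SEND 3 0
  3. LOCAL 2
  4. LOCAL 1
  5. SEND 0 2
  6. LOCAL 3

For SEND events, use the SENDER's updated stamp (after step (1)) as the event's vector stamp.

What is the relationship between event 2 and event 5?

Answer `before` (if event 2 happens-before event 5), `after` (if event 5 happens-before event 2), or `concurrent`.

Answer: before

Derivation:
Initial: VV[0]=[0, 0, 0, 0]
Initial: VV[1]=[0, 0, 0, 0]
Initial: VV[2]=[0, 0, 0, 0]
Initial: VV[3]=[0, 0, 0, 0]
Event 1: LOCAL 3: VV[3][3]++ -> VV[3]=[0, 0, 0, 1]
Event 2: SEND 3->0: VV[3][3]++ -> VV[3]=[0, 0, 0, 2], msg_vec=[0, 0, 0, 2]; VV[0]=max(VV[0],msg_vec) then VV[0][0]++ -> VV[0]=[1, 0, 0, 2]
Event 3: LOCAL 2: VV[2][2]++ -> VV[2]=[0, 0, 1, 0]
Event 4: LOCAL 1: VV[1][1]++ -> VV[1]=[0, 1, 0, 0]
Event 5: SEND 0->2: VV[0][0]++ -> VV[0]=[2, 0, 0, 2], msg_vec=[2, 0, 0, 2]; VV[2]=max(VV[2],msg_vec) then VV[2][2]++ -> VV[2]=[2, 0, 2, 2]
Event 6: LOCAL 3: VV[3][3]++ -> VV[3]=[0, 0, 0, 3]
Event 2 stamp: [0, 0, 0, 2]
Event 5 stamp: [2, 0, 0, 2]
[0, 0, 0, 2] <= [2, 0, 0, 2]? True
[2, 0, 0, 2] <= [0, 0, 0, 2]? False
Relation: before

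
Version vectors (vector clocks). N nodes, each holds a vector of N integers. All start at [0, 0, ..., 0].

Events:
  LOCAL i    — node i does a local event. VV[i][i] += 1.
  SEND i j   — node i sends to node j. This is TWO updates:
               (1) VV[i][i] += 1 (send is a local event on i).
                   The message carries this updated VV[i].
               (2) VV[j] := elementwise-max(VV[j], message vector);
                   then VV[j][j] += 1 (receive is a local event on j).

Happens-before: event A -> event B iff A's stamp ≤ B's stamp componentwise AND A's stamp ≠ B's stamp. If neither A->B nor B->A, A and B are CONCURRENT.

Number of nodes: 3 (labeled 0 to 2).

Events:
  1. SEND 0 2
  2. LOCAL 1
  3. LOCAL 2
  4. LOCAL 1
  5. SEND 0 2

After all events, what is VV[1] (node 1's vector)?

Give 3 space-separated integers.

Initial: VV[0]=[0, 0, 0]
Initial: VV[1]=[0, 0, 0]
Initial: VV[2]=[0, 0, 0]
Event 1: SEND 0->2: VV[0][0]++ -> VV[0]=[1, 0, 0], msg_vec=[1, 0, 0]; VV[2]=max(VV[2],msg_vec) then VV[2][2]++ -> VV[2]=[1, 0, 1]
Event 2: LOCAL 1: VV[1][1]++ -> VV[1]=[0, 1, 0]
Event 3: LOCAL 2: VV[2][2]++ -> VV[2]=[1, 0, 2]
Event 4: LOCAL 1: VV[1][1]++ -> VV[1]=[0, 2, 0]
Event 5: SEND 0->2: VV[0][0]++ -> VV[0]=[2, 0, 0], msg_vec=[2, 0, 0]; VV[2]=max(VV[2],msg_vec) then VV[2][2]++ -> VV[2]=[2, 0, 3]
Final vectors: VV[0]=[2, 0, 0]; VV[1]=[0, 2, 0]; VV[2]=[2, 0, 3]

Answer: 0 2 0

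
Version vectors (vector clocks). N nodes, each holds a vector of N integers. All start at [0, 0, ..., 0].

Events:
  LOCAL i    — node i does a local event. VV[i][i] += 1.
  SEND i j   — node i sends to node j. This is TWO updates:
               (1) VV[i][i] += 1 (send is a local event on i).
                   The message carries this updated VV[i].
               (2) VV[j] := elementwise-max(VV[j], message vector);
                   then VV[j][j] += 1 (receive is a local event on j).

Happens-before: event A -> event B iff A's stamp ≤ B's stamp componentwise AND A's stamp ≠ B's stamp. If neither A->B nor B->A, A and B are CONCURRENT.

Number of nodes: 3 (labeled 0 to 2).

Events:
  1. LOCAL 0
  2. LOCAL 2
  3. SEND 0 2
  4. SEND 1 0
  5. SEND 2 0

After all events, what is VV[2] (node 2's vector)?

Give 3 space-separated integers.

Initial: VV[0]=[0, 0, 0]
Initial: VV[1]=[0, 0, 0]
Initial: VV[2]=[0, 0, 0]
Event 1: LOCAL 0: VV[0][0]++ -> VV[0]=[1, 0, 0]
Event 2: LOCAL 2: VV[2][2]++ -> VV[2]=[0, 0, 1]
Event 3: SEND 0->2: VV[0][0]++ -> VV[0]=[2, 0, 0], msg_vec=[2, 0, 0]; VV[2]=max(VV[2],msg_vec) then VV[2][2]++ -> VV[2]=[2, 0, 2]
Event 4: SEND 1->0: VV[1][1]++ -> VV[1]=[0, 1, 0], msg_vec=[0, 1, 0]; VV[0]=max(VV[0],msg_vec) then VV[0][0]++ -> VV[0]=[3, 1, 0]
Event 5: SEND 2->0: VV[2][2]++ -> VV[2]=[2, 0, 3], msg_vec=[2, 0, 3]; VV[0]=max(VV[0],msg_vec) then VV[0][0]++ -> VV[0]=[4, 1, 3]
Final vectors: VV[0]=[4, 1, 3]; VV[1]=[0, 1, 0]; VV[2]=[2, 0, 3]

Answer: 2 0 3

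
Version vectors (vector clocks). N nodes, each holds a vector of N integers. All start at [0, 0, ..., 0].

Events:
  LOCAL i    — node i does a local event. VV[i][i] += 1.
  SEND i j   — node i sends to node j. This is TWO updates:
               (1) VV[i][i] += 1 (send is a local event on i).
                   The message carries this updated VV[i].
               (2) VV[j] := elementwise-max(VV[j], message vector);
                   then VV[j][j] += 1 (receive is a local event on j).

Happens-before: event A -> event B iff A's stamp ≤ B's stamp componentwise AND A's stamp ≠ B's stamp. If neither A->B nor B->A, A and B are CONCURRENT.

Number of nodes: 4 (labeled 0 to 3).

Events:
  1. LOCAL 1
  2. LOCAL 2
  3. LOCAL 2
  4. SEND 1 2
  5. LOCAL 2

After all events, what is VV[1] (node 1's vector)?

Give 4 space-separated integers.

Initial: VV[0]=[0, 0, 0, 0]
Initial: VV[1]=[0, 0, 0, 0]
Initial: VV[2]=[0, 0, 0, 0]
Initial: VV[3]=[0, 0, 0, 0]
Event 1: LOCAL 1: VV[1][1]++ -> VV[1]=[0, 1, 0, 0]
Event 2: LOCAL 2: VV[2][2]++ -> VV[2]=[0, 0, 1, 0]
Event 3: LOCAL 2: VV[2][2]++ -> VV[2]=[0, 0, 2, 0]
Event 4: SEND 1->2: VV[1][1]++ -> VV[1]=[0, 2, 0, 0], msg_vec=[0, 2, 0, 0]; VV[2]=max(VV[2],msg_vec) then VV[2][2]++ -> VV[2]=[0, 2, 3, 0]
Event 5: LOCAL 2: VV[2][2]++ -> VV[2]=[0, 2, 4, 0]
Final vectors: VV[0]=[0, 0, 0, 0]; VV[1]=[0, 2, 0, 0]; VV[2]=[0, 2, 4, 0]; VV[3]=[0, 0, 0, 0]

Answer: 0 2 0 0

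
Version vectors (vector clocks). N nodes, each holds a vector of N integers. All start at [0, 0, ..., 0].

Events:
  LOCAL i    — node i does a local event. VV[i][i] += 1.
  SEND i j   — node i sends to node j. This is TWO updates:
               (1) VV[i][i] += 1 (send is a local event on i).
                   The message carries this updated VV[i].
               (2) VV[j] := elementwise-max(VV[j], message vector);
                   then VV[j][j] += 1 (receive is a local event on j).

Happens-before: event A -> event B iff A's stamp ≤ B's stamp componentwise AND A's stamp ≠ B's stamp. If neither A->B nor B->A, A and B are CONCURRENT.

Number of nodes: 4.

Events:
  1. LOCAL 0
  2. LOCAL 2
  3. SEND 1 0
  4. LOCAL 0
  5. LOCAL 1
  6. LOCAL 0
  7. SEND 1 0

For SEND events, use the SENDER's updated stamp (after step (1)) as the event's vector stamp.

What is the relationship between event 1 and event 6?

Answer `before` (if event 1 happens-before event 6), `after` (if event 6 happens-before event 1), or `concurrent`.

Initial: VV[0]=[0, 0, 0, 0]
Initial: VV[1]=[0, 0, 0, 0]
Initial: VV[2]=[0, 0, 0, 0]
Initial: VV[3]=[0, 0, 0, 0]
Event 1: LOCAL 0: VV[0][0]++ -> VV[0]=[1, 0, 0, 0]
Event 2: LOCAL 2: VV[2][2]++ -> VV[2]=[0, 0, 1, 0]
Event 3: SEND 1->0: VV[1][1]++ -> VV[1]=[0, 1, 0, 0], msg_vec=[0, 1, 0, 0]; VV[0]=max(VV[0],msg_vec) then VV[0][0]++ -> VV[0]=[2, 1, 0, 0]
Event 4: LOCAL 0: VV[0][0]++ -> VV[0]=[3, 1, 0, 0]
Event 5: LOCAL 1: VV[1][1]++ -> VV[1]=[0, 2, 0, 0]
Event 6: LOCAL 0: VV[0][0]++ -> VV[0]=[4, 1, 0, 0]
Event 7: SEND 1->0: VV[1][1]++ -> VV[1]=[0, 3, 0, 0], msg_vec=[0, 3, 0, 0]; VV[0]=max(VV[0],msg_vec) then VV[0][0]++ -> VV[0]=[5, 3, 0, 0]
Event 1 stamp: [1, 0, 0, 0]
Event 6 stamp: [4, 1, 0, 0]
[1, 0, 0, 0] <= [4, 1, 0, 0]? True
[4, 1, 0, 0] <= [1, 0, 0, 0]? False
Relation: before

Answer: before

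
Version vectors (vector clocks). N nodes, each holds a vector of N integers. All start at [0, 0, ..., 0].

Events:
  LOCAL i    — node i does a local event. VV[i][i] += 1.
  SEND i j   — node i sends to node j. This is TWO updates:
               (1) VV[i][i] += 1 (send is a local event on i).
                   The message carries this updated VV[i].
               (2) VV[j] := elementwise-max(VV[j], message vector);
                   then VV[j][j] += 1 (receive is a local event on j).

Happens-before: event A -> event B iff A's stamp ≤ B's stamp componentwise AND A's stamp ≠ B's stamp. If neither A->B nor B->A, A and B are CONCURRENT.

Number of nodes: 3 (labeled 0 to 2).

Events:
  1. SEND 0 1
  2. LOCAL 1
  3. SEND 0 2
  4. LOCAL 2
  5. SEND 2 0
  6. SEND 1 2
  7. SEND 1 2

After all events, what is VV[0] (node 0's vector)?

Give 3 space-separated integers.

Initial: VV[0]=[0, 0, 0]
Initial: VV[1]=[0, 0, 0]
Initial: VV[2]=[0, 0, 0]
Event 1: SEND 0->1: VV[0][0]++ -> VV[0]=[1, 0, 0], msg_vec=[1, 0, 0]; VV[1]=max(VV[1],msg_vec) then VV[1][1]++ -> VV[1]=[1, 1, 0]
Event 2: LOCAL 1: VV[1][1]++ -> VV[1]=[1, 2, 0]
Event 3: SEND 0->2: VV[0][0]++ -> VV[0]=[2, 0, 0], msg_vec=[2, 0, 0]; VV[2]=max(VV[2],msg_vec) then VV[2][2]++ -> VV[2]=[2, 0, 1]
Event 4: LOCAL 2: VV[2][2]++ -> VV[2]=[2, 0, 2]
Event 5: SEND 2->0: VV[2][2]++ -> VV[2]=[2, 0, 3], msg_vec=[2, 0, 3]; VV[0]=max(VV[0],msg_vec) then VV[0][0]++ -> VV[0]=[3, 0, 3]
Event 6: SEND 1->2: VV[1][1]++ -> VV[1]=[1, 3, 0], msg_vec=[1, 3, 0]; VV[2]=max(VV[2],msg_vec) then VV[2][2]++ -> VV[2]=[2, 3, 4]
Event 7: SEND 1->2: VV[1][1]++ -> VV[1]=[1, 4, 0], msg_vec=[1, 4, 0]; VV[2]=max(VV[2],msg_vec) then VV[2][2]++ -> VV[2]=[2, 4, 5]
Final vectors: VV[0]=[3, 0, 3]; VV[1]=[1, 4, 0]; VV[2]=[2, 4, 5]

Answer: 3 0 3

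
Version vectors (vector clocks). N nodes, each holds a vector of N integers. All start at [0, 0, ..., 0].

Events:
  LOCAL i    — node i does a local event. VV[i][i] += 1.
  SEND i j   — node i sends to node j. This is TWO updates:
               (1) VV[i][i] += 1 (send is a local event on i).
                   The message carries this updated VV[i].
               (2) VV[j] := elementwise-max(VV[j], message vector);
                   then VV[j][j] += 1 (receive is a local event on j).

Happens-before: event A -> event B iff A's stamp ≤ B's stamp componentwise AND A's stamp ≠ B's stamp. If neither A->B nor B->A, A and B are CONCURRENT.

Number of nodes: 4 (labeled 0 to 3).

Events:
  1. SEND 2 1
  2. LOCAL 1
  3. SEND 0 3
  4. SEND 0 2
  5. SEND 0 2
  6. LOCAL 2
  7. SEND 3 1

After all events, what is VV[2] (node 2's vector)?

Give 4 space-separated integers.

Answer: 3 0 4 0

Derivation:
Initial: VV[0]=[0, 0, 0, 0]
Initial: VV[1]=[0, 0, 0, 0]
Initial: VV[2]=[0, 0, 0, 0]
Initial: VV[3]=[0, 0, 0, 0]
Event 1: SEND 2->1: VV[2][2]++ -> VV[2]=[0, 0, 1, 0], msg_vec=[0, 0, 1, 0]; VV[1]=max(VV[1],msg_vec) then VV[1][1]++ -> VV[1]=[0, 1, 1, 0]
Event 2: LOCAL 1: VV[1][1]++ -> VV[1]=[0, 2, 1, 0]
Event 3: SEND 0->3: VV[0][0]++ -> VV[0]=[1, 0, 0, 0], msg_vec=[1, 0, 0, 0]; VV[3]=max(VV[3],msg_vec) then VV[3][3]++ -> VV[3]=[1, 0, 0, 1]
Event 4: SEND 0->2: VV[0][0]++ -> VV[0]=[2, 0, 0, 0], msg_vec=[2, 0, 0, 0]; VV[2]=max(VV[2],msg_vec) then VV[2][2]++ -> VV[2]=[2, 0, 2, 0]
Event 5: SEND 0->2: VV[0][0]++ -> VV[0]=[3, 0, 0, 0], msg_vec=[3, 0, 0, 0]; VV[2]=max(VV[2],msg_vec) then VV[2][2]++ -> VV[2]=[3, 0, 3, 0]
Event 6: LOCAL 2: VV[2][2]++ -> VV[2]=[3, 0, 4, 0]
Event 7: SEND 3->1: VV[3][3]++ -> VV[3]=[1, 0, 0, 2], msg_vec=[1, 0, 0, 2]; VV[1]=max(VV[1],msg_vec) then VV[1][1]++ -> VV[1]=[1, 3, 1, 2]
Final vectors: VV[0]=[3, 0, 0, 0]; VV[1]=[1, 3, 1, 2]; VV[2]=[3, 0, 4, 0]; VV[3]=[1, 0, 0, 2]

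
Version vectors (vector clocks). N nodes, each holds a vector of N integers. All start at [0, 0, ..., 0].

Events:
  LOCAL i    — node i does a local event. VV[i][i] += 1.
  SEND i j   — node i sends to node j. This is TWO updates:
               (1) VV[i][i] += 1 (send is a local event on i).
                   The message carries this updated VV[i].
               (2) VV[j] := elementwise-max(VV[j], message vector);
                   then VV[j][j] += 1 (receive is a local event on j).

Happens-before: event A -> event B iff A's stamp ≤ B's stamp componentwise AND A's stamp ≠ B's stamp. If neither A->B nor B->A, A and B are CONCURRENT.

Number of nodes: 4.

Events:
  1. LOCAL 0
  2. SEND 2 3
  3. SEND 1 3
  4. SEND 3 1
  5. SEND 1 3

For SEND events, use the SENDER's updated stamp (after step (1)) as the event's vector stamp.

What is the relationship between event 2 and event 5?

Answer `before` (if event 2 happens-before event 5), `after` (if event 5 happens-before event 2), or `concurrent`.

Initial: VV[0]=[0, 0, 0, 0]
Initial: VV[1]=[0, 0, 0, 0]
Initial: VV[2]=[0, 0, 0, 0]
Initial: VV[3]=[0, 0, 0, 0]
Event 1: LOCAL 0: VV[0][0]++ -> VV[0]=[1, 0, 0, 0]
Event 2: SEND 2->3: VV[2][2]++ -> VV[2]=[0, 0, 1, 0], msg_vec=[0, 0, 1, 0]; VV[3]=max(VV[3],msg_vec) then VV[3][3]++ -> VV[3]=[0, 0, 1, 1]
Event 3: SEND 1->3: VV[1][1]++ -> VV[1]=[0, 1, 0, 0], msg_vec=[0, 1, 0, 0]; VV[3]=max(VV[3],msg_vec) then VV[3][3]++ -> VV[3]=[0, 1, 1, 2]
Event 4: SEND 3->1: VV[3][3]++ -> VV[3]=[0, 1, 1, 3], msg_vec=[0, 1, 1, 3]; VV[1]=max(VV[1],msg_vec) then VV[1][1]++ -> VV[1]=[0, 2, 1, 3]
Event 5: SEND 1->3: VV[1][1]++ -> VV[1]=[0, 3, 1, 3], msg_vec=[0, 3, 1, 3]; VV[3]=max(VV[3],msg_vec) then VV[3][3]++ -> VV[3]=[0, 3, 1, 4]
Event 2 stamp: [0, 0, 1, 0]
Event 5 stamp: [0, 3, 1, 3]
[0, 0, 1, 0] <= [0, 3, 1, 3]? True
[0, 3, 1, 3] <= [0, 0, 1, 0]? False
Relation: before

Answer: before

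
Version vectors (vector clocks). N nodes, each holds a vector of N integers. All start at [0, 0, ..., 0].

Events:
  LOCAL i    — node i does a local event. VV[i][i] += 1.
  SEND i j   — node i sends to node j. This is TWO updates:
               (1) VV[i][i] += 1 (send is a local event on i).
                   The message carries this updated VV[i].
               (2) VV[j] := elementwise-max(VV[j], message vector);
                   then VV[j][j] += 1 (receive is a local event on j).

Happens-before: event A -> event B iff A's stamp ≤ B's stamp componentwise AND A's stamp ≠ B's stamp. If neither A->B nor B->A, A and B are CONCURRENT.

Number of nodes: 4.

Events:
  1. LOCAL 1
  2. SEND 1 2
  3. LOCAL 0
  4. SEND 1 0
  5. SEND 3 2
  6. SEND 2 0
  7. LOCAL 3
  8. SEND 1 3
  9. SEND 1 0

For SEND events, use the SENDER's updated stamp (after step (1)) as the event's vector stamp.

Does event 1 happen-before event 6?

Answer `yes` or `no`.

Initial: VV[0]=[0, 0, 0, 0]
Initial: VV[1]=[0, 0, 0, 0]
Initial: VV[2]=[0, 0, 0, 0]
Initial: VV[3]=[0, 0, 0, 0]
Event 1: LOCAL 1: VV[1][1]++ -> VV[1]=[0, 1, 0, 0]
Event 2: SEND 1->2: VV[1][1]++ -> VV[1]=[0, 2, 0, 0], msg_vec=[0, 2, 0, 0]; VV[2]=max(VV[2],msg_vec) then VV[2][2]++ -> VV[2]=[0, 2, 1, 0]
Event 3: LOCAL 0: VV[0][0]++ -> VV[0]=[1, 0, 0, 0]
Event 4: SEND 1->0: VV[1][1]++ -> VV[1]=[0, 3, 0, 0], msg_vec=[0, 3, 0, 0]; VV[0]=max(VV[0],msg_vec) then VV[0][0]++ -> VV[0]=[2, 3, 0, 0]
Event 5: SEND 3->2: VV[3][3]++ -> VV[3]=[0, 0, 0, 1], msg_vec=[0, 0, 0, 1]; VV[2]=max(VV[2],msg_vec) then VV[2][2]++ -> VV[2]=[0, 2, 2, 1]
Event 6: SEND 2->0: VV[2][2]++ -> VV[2]=[0, 2, 3, 1], msg_vec=[0, 2, 3, 1]; VV[0]=max(VV[0],msg_vec) then VV[0][0]++ -> VV[0]=[3, 3, 3, 1]
Event 7: LOCAL 3: VV[3][3]++ -> VV[3]=[0, 0, 0, 2]
Event 8: SEND 1->3: VV[1][1]++ -> VV[1]=[0, 4, 0, 0], msg_vec=[0, 4, 0, 0]; VV[3]=max(VV[3],msg_vec) then VV[3][3]++ -> VV[3]=[0, 4, 0, 3]
Event 9: SEND 1->0: VV[1][1]++ -> VV[1]=[0, 5, 0, 0], msg_vec=[0, 5, 0, 0]; VV[0]=max(VV[0],msg_vec) then VV[0][0]++ -> VV[0]=[4, 5, 3, 1]
Event 1 stamp: [0, 1, 0, 0]
Event 6 stamp: [0, 2, 3, 1]
[0, 1, 0, 0] <= [0, 2, 3, 1]? True. Equal? False. Happens-before: True

Answer: yes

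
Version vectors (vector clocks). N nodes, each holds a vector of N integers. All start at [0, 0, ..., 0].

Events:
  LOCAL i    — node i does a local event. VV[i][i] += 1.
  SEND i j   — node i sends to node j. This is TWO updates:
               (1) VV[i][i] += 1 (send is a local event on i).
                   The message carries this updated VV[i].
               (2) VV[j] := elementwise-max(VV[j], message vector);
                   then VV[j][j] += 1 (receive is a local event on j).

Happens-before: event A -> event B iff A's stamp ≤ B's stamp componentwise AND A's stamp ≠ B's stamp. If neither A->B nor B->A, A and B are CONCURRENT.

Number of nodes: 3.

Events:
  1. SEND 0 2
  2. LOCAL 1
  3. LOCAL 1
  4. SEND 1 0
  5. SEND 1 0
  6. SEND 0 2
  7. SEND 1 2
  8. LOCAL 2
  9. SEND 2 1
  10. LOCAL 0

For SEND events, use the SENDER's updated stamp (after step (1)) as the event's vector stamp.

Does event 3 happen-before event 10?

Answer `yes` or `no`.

Initial: VV[0]=[0, 0, 0]
Initial: VV[1]=[0, 0, 0]
Initial: VV[2]=[0, 0, 0]
Event 1: SEND 0->2: VV[0][0]++ -> VV[0]=[1, 0, 0], msg_vec=[1, 0, 0]; VV[2]=max(VV[2],msg_vec) then VV[2][2]++ -> VV[2]=[1, 0, 1]
Event 2: LOCAL 1: VV[1][1]++ -> VV[1]=[0, 1, 0]
Event 3: LOCAL 1: VV[1][1]++ -> VV[1]=[0, 2, 0]
Event 4: SEND 1->0: VV[1][1]++ -> VV[1]=[0, 3, 0], msg_vec=[0, 3, 0]; VV[0]=max(VV[0],msg_vec) then VV[0][0]++ -> VV[0]=[2, 3, 0]
Event 5: SEND 1->0: VV[1][1]++ -> VV[1]=[0, 4, 0], msg_vec=[0, 4, 0]; VV[0]=max(VV[0],msg_vec) then VV[0][0]++ -> VV[0]=[3, 4, 0]
Event 6: SEND 0->2: VV[0][0]++ -> VV[0]=[4, 4, 0], msg_vec=[4, 4, 0]; VV[2]=max(VV[2],msg_vec) then VV[2][2]++ -> VV[2]=[4, 4, 2]
Event 7: SEND 1->2: VV[1][1]++ -> VV[1]=[0, 5, 0], msg_vec=[0, 5, 0]; VV[2]=max(VV[2],msg_vec) then VV[2][2]++ -> VV[2]=[4, 5, 3]
Event 8: LOCAL 2: VV[2][2]++ -> VV[2]=[4, 5, 4]
Event 9: SEND 2->1: VV[2][2]++ -> VV[2]=[4, 5, 5], msg_vec=[4, 5, 5]; VV[1]=max(VV[1],msg_vec) then VV[1][1]++ -> VV[1]=[4, 6, 5]
Event 10: LOCAL 0: VV[0][0]++ -> VV[0]=[5, 4, 0]
Event 3 stamp: [0, 2, 0]
Event 10 stamp: [5, 4, 0]
[0, 2, 0] <= [5, 4, 0]? True. Equal? False. Happens-before: True

Answer: yes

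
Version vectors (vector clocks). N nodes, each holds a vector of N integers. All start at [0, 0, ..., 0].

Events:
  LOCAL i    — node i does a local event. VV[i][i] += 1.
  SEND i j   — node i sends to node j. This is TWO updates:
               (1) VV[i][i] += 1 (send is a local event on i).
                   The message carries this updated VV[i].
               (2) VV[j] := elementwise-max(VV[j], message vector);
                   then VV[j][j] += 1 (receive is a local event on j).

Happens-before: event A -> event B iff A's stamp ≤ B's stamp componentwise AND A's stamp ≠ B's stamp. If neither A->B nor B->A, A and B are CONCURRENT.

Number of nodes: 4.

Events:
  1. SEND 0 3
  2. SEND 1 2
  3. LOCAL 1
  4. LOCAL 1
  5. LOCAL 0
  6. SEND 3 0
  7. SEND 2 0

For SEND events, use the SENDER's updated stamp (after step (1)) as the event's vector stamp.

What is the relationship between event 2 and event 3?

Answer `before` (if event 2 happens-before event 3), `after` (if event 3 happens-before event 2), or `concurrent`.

Answer: before

Derivation:
Initial: VV[0]=[0, 0, 0, 0]
Initial: VV[1]=[0, 0, 0, 0]
Initial: VV[2]=[0, 0, 0, 0]
Initial: VV[3]=[0, 0, 0, 0]
Event 1: SEND 0->3: VV[0][0]++ -> VV[0]=[1, 0, 0, 0], msg_vec=[1, 0, 0, 0]; VV[3]=max(VV[3],msg_vec) then VV[3][3]++ -> VV[3]=[1, 0, 0, 1]
Event 2: SEND 1->2: VV[1][1]++ -> VV[1]=[0, 1, 0, 0], msg_vec=[0, 1, 0, 0]; VV[2]=max(VV[2],msg_vec) then VV[2][2]++ -> VV[2]=[0, 1, 1, 0]
Event 3: LOCAL 1: VV[1][1]++ -> VV[1]=[0, 2, 0, 0]
Event 4: LOCAL 1: VV[1][1]++ -> VV[1]=[0, 3, 0, 0]
Event 5: LOCAL 0: VV[0][0]++ -> VV[0]=[2, 0, 0, 0]
Event 6: SEND 3->0: VV[3][3]++ -> VV[3]=[1, 0, 0, 2], msg_vec=[1, 0, 0, 2]; VV[0]=max(VV[0],msg_vec) then VV[0][0]++ -> VV[0]=[3, 0, 0, 2]
Event 7: SEND 2->0: VV[2][2]++ -> VV[2]=[0, 1, 2, 0], msg_vec=[0, 1, 2, 0]; VV[0]=max(VV[0],msg_vec) then VV[0][0]++ -> VV[0]=[4, 1, 2, 2]
Event 2 stamp: [0, 1, 0, 0]
Event 3 stamp: [0, 2, 0, 0]
[0, 1, 0, 0] <= [0, 2, 0, 0]? True
[0, 2, 0, 0] <= [0, 1, 0, 0]? False
Relation: before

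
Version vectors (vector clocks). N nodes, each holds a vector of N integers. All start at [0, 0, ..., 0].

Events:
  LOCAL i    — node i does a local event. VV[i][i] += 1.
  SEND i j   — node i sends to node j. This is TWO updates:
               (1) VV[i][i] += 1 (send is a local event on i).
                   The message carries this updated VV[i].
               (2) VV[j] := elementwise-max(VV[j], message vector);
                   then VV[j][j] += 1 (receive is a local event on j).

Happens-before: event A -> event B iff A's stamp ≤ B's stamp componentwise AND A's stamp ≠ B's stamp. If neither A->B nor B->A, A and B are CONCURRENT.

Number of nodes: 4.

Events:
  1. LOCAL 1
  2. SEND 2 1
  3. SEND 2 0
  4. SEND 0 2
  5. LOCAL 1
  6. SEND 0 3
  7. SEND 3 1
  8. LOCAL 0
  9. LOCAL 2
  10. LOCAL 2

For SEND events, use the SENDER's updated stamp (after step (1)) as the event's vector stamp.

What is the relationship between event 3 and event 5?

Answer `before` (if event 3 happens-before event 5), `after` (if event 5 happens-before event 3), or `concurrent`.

Initial: VV[0]=[0, 0, 0, 0]
Initial: VV[1]=[0, 0, 0, 0]
Initial: VV[2]=[0, 0, 0, 0]
Initial: VV[3]=[0, 0, 0, 0]
Event 1: LOCAL 1: VV[1][1]++ -> VV[1]=[0, 1, 0, 0]
Event 2: SEND 2->1: VV[2][2]++ -> VV[2]=[0, 0, 1, 0], msg_vec=[0, 0, 1, 0]; VV[1]=max(VV[1],msg_vec) then VV[1][1]++ -> VV[1]=[0, 2, 1, 0]
Event 3: SEND 2->0: VV[2][2]++ -> VV[2]=[0, 0, 2, 0], msg_vec=[0, 0, 2, 0]; VV[0]=max(VV[0],msg_vec) then VV[0][0]++ -> VV[0]=[1, 0, 2, 0]
Event 4: SEND 0->2: VV[0][0]++ -> VV[0]=[2, 0, 2, 0], msg_vec=[2, 0, 2, 0]; VV[2]=max(VV[2],msg_vec) then VV[2][2]++ -> VV[2]=[2, 0, 3, 0]
Event 5: LOCAL 1: VV[1][1]++ -> VV[1]=[0, 3, 1, 0]
Event 6: SEND 0->3: VV[0][0]++ -> VV[0]=[3, 0, 2, 0], msg_vec=[3, 0, 2, 0]; VV[3]=max(VV[3],msg_vec) then VV[3][3]++ -> VV[3]=[3, 0, 2, 1]
Event 7: SEND 3->1: VV[3][3]++ -> VV[3]=[3, 0, 2, 2], msg_vec=[3, 0, 2, 2]; VV[1]=max(VV[1],msg_vec) then VV[1][1]++ -> VV[1]=[3, 4, 2, 2]
Event 8: LOCAL 0: VV[0][0]++ -> VV[0]=[4, 0, 2, 0]
Event 9: LOCAL 2: VV[2][2]++ -> VV[2]=[2, 0, 4, 0]
Event 10: LOCAL 2: VV[2][2]++ -> VV[2]=[2, 0, 5, 0]
Event 3 stamp: [0, 0, 2, 0]
Event 5 stamp: [0, 3, 1, 0]
[0, 0, 2, 0] <= [0, 3, 1, 0]? False
[0, 3, 1, 0] <= [0, 0, 2, 0]? False
Relation: concurrent

Answer: concurrent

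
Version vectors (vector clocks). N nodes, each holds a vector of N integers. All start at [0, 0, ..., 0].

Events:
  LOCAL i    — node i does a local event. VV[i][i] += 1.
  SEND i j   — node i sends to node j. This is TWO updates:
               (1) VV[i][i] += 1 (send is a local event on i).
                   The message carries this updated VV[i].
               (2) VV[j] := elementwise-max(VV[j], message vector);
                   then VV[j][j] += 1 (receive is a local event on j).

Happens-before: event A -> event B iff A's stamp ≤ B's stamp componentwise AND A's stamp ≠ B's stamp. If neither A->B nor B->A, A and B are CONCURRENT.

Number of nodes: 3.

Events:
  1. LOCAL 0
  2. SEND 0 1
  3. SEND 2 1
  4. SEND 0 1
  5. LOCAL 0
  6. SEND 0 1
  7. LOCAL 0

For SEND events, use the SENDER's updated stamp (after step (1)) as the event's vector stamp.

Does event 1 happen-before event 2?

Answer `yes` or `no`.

Answer: yes

Derivation:
Initial: VV[0]=[0, 0, 0]
Initial: VV[1]=[0, 0, 0]
Initial: VV[2]=[0, 0, 0]
Event 1: LOCAL 0: VV[0][0]++ -> VV[0]=[1, 0, 0]
Event 2: SEND 0->1: VV[0][0]++ -> VV[0]=[2, 0, 0], msg_vec=[2, 0, 0]; VV[1]=max(VV[1],msg_vec) then VV[1][1]++ -> VV[1]=[2, 1, 0]
Event 3: SEND 2->1: VV[2][2]++ -> VV[2]=[0, 0, 1], msg_vec=[0, 0, 1]; VV[1]=max(VV[1],msg_vec) then VV[1][1]++ -> VV[1]=[2, 2, 1]
Event 4: SEND 0->1: VV[0][0]++ -> VV[0]=[3, 0, 0], msg_vec=[3, 0, 0]; VV[1]=max(VV[1],msg_vec) then VV[1][1]++ -> VV[1]=[3, 3, 1]
Event 5: LOCAL 0: VV[0][0]++ -> VV[0]=[4, 0, 0]
Event 6: SEND 0->1: VV[0][0]++ -> VV[0]=[5, 0, 0], msg_vec=[5, 0, 0]; VV[1]=max(VV[1],msg_vec) then VV[1][1]++ -> VV[1]=[5, 4, 1]
Event 7: LOCAL 0: VV[0][0]++ -> VV[0]=[6, 0, 0]
Event 1 stamp: [1, 0, 0]
Event 2 stamp: [2, 0, 0]
[1, 0, 0] <= [2, 0, 0]? True. Equal? False. Happens-before: True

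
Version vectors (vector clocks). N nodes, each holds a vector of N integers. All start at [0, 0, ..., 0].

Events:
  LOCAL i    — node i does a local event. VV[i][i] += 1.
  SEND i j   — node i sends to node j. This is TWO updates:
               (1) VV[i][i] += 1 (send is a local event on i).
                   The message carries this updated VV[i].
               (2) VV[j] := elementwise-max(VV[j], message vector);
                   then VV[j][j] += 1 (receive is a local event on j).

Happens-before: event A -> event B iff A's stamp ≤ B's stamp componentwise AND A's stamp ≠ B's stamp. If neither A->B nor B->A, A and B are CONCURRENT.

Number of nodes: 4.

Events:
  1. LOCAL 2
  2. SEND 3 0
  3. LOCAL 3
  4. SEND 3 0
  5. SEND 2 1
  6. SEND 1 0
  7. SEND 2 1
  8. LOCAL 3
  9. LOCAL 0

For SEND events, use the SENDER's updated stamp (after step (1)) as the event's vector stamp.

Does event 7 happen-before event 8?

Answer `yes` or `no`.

Answer: no

Derivation:
Initial: VV[0]=[0, 0, 0, 0]
Initial: VV[1]=[0, 0, 0, 0]
Initial: VV[2]=[0, 0, 0, 0]
Initial: VV[3]=[0, 0, 0, 0]
Event 1: LOCAL 2: VV[2][2]++ -> VV[2]=[0, 0, 1, 0]
Event 2: SEND 3->0: VV[3][3]++ -> VV[3]=[0, 0, 0, 1], msg_vec=[0, 0, 0, 1]; VV[0]=max(VV[0],msg_vec) then VV[0][0]++ -> VV[0]=[1, 0, 0, 1]
Event 3: LOCAL 3: VV[3][3]++ -> VV[3]=[0, 0, 0, 2]
Event 4: SEND 3->0: VV[3][3]++ -> VV[3]=[0, 0, 0, 3], msg_vec=[0, 0, 0, 3]; VV[0]=max(VV[0],msg_vec) then VV[0][0]++ -> VV[0]=[2, 0, 0, 3]
Event 5: SEND 2->1: VV[2][2]++ -> VV[2]=[0, 0, 2, 0], msg_vec=[0, 0, 2, 0]; VV[1]=max(VV[1],msg_vec) then VV[1][1]++ -> VV[1]=[0, 1, 2, 0]
Event 6: SEND 1->0: VV[1][1]++ -> VV[1]=[0, 2, 2, 0], msg_vec=[0, 2, 2, 0]; VV[0]=max(VV[0],msg_vec) then VV[0][0]++ -> VV[0]=[3, 2, 2, 3]
Event 7: SEND 2->1: VV[2][2]++ -> VV[2]=[0, 0, 3, 0], msg_vec=[0, 0, 3, 0]; VV[1]=max(VV[1],msg_vec) then VV[1][1]++ -> VV[1]=[0, 3, 3, 0]
Event 8: LOCAL 3: VV[3][3]++ -> VV[3]=[0, 0, 0, 4]
Event 9: LOCAL 0: VV[0][0]++ -> VV[0]=[4, 2, 2, 3]
Event 7 stamp: [0, 0, 3, 0]
Event 8 stamp: [0, 0, 0, 4]
[0, 0, 3, 0] <= [0, 0, 0, 4]? False. Equal? False. Happens-before: False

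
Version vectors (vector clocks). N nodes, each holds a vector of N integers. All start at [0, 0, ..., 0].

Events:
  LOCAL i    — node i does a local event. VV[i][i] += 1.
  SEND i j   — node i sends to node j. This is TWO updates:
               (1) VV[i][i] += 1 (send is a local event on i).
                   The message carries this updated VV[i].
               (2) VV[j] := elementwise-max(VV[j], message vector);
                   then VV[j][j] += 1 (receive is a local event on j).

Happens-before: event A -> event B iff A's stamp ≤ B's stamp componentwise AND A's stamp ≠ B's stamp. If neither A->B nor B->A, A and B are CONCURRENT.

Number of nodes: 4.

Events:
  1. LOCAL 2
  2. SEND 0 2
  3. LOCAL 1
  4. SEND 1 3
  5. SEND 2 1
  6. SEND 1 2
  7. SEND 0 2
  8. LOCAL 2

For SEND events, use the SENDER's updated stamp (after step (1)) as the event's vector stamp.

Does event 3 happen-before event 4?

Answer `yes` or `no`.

Initial: VV[0]=[0, 0, 0, 0]
Initial: VV[1]=[0, 0, 0, 0]
Initial: VV[2]=[0, 0, 0, 0]
Initial: VV[3]=[0, 0, 0, 0]
Event 1: LOCAL 2: VV[2][2]++ -> VV[2]=[0, 0, 1, 0]
Event 2: SEND 0->2: VV[0][0]++ -> VV[0]=[1, 0, 0, 0], msg_vec=[1, 0, 0, 0]; VV[2]=max(VV[2],msg_vec) then VV[2][2]++ -> VV[2]=[1, 0, 2, 0]
Event 3: LOCAL 1: VV[1][1]++ -> VV[1]=[0, 1, 0, 0]
Event 4: SEND 1->3: VV[1][1]++ -> VV[1]=[0, 2, 0, 0], msg_vec=[0, 2, 0, 0]; VV[3]=max(VV[3],msg_vec) then VV[3][3]++ -> VV[3]=[0, 2, 0, 1]
Event 5: SEND 2->1: VV[2][2]++ -> VV[2]=[1, 0, 3, 0], msg_vec=[1, 0, 3, 0]; VV[1]=max(VV[1],msg_vec) then VV[1][1]++ -> VV[1]=[1, 3, 3, 0]
Event 6: SEND 1->2: VV[1][1]++ -> VV[1]=[1, 4, 3, 0], msg_vec=[1, 4, 3, 0]; VV[2]=max(VV[2],msg_vec) then VV[2][2]++ -> VV[2]=[1, 4, 4, 0]
Event 7: SEND 0->2: VV[0][0]++ -> VV[0]=[2, 0, 0, 0], msg_vec=[2, 0, 0, 0]; VV[2]=max(VV[2],msg_vec) then VV[2][2]++ -> VV[2]=[2, 4, 5, 0]
Event 8: LOCAL 2: VV[2][2]++ -> VV[2]=[2, 4, 6, 0]
Event 3 stamp: [0, 1, 0, 0]
Event 4 stamp: [0, 2, 0, 0]
[0, 1, 0, 0] <= [0, 2, 0, 0]? True. Equal? False. Happens-before: True

Answer: yes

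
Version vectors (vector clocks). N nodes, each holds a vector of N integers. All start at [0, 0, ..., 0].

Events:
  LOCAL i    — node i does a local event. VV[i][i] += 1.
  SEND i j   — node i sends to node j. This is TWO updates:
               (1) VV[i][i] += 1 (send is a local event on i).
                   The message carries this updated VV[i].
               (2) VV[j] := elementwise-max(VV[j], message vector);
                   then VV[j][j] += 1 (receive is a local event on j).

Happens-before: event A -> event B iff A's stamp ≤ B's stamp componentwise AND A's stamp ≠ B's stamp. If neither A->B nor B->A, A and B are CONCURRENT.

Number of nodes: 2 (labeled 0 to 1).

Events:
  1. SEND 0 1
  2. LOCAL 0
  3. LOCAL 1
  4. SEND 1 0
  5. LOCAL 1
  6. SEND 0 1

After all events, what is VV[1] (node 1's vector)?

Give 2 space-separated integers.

Initial: VV[0]=[0, 0]
Initial: VV[1]=[0, 0]
Event 1: SEND 0->1: VV[0][0]++ -> VV[0]=[1, 0], msg_vec=[1, 0]; VV[1]=max(VV[1],msg_vec) then VV[1][1]++ -> VV[1]=[1, 1]
Event 2: LOCAL 0: VV[0][0]++ -> VV[0]=[2, 0]
Event 3: LOCAL 1: VV[1][1]++ -> VV[1]=[1, 2]
Event 4: SEND 1->0: VV[1][1]++ -> VV[1]=[1, 3], msg_vec=[1, 3]; VV[0]=max(VV[0],msg_vec) then VV[0][0]++ -> VV[0]=[3, 3]
Event 5: LOCAL 1: VV[1][1]++ -> VV[1]=[1, 4]
Event 6: SEND 0->1: VV[0][0]++ -> VV[0]=[4, 3], msg_vec=[4, 3]; VV[1]=max(VV[1],msg_vec) then VV[1][1]++ -> VV[1]=[4, 5]
Final vectors: VV[0]=[4, 3]; VV[1]=[4, 5]

Answer: 4 5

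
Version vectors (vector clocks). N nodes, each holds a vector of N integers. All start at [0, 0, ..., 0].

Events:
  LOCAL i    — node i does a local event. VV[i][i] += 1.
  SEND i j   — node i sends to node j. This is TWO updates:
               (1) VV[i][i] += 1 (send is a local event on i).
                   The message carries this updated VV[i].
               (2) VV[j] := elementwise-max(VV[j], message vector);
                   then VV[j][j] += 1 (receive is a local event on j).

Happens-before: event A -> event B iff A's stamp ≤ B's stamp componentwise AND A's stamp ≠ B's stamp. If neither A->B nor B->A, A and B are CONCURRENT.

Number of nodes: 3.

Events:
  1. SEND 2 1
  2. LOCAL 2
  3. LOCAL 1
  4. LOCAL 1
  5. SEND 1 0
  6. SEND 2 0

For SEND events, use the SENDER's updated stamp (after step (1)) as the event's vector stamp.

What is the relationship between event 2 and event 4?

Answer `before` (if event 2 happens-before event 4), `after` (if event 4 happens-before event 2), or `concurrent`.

Answer: concurrent

Derivation:
Initial: VV[0]=[0, 0, 0]
Initial: VV[1]=[0, 0, 0]
Initial: VV[2]=[0, 0, 0]
Event 1: SEND 2->1: VV[2][2]++ -> VV[2]=[0, 0, 1], msg_vec=[0, 0, 1]; VV[1]=max(VV[1],msg_vec) then VV[1][1]++ -> VV[1]=[0, 1, 1]
Event 2: LOCAL 2: VV[2][2]++ -> VV[2]=[0, 0, 2]
Event 3: LOCAL 1: VV[1][1]++ -> VV[1]=[0, 2, 1]
Event 4: LOCAL 1: VV[1][1]++ -> VV[1]=[0, 3, 1]
Event 5: SEND 1->0: VV[1][1]++ -> VV[1]=[0, 4, 1], msg_vec=[0, 4, 1]; VV[0]=max(VV[0],msg_vec) then VV[0][0]++ -> VV[0]=[1, 4, 1]
Event 6: SEND 2->0: VV[2][2]++ -> VV[2]=[0, 0, 3], msg_vec=[0, 0, 3]; VV[0]=max(VV[0],msg_vec) then VV[0][0]++ -> VV[0]=[2, 4, 3]
Event 2 stamp: [0, 0, 2]
Event 4 stamp: [0, 3, 1]
[0, 0, 2] <= [0, 3, 1]? False
[0, 3, 1] <= [0, 0, 2]? False
Relation: concurrent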